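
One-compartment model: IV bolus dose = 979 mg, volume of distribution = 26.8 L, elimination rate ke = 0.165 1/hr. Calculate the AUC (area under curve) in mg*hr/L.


C0 = Dose/Vd = 979/26.8 = 36.5299 mg/L
AUC = C0/ke = 36.5299/0.165
AUC = 221.4 mg*hr/L


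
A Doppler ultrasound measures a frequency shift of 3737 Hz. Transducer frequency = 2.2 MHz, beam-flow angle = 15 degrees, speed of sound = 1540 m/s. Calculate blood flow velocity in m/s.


v = fd * c / (2 * f0 * cos(theta))
v = 3737 * 1540 / (2 * 2.2000e+06 * cos(15))
v = 1.354 m/s


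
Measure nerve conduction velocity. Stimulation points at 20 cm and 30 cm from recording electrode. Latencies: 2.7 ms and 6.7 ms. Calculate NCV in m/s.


Distance = (30 - 20) / 100 = 0.1 m
dt = (6.7 - 2.7) / 1000 = 0.004 s
NCV = dist / dt = 25 m/s


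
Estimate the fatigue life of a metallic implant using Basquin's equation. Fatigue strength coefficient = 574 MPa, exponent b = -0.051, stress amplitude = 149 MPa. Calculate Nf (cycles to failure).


sigma_a = sigma_f' * (2Nf)^b
2Nf = (sigma_a/sigma_f')^(1/b)
2Nf = (149/574)^(1/-0.051)
2Nf = 3.0536282e+11
Nf = 1.5268e+11


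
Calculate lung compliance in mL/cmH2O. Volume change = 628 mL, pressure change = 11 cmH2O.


C = dV / dP
C = 628 / 11
C = 57.09 mL/cmH2O


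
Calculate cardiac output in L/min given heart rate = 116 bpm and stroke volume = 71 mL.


CO = HR * SV
CO = 116 * 71 / 1000
CO = 8.236 L/min


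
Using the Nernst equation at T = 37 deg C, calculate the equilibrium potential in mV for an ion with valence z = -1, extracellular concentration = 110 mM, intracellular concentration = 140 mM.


E = (RT/(zF)) * ln(C_out/C_in)
T = 37 + 273.15 = 310.15 K
E = (8.314 * 310.15 / (-1 * 96485)) * ln(110/140)
E = 6.445 mV


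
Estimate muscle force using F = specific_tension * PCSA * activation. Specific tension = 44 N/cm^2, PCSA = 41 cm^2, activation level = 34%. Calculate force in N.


F = sigma * PCSA * activation
F = 44 * 41 * 0.34
F = 613.4 N


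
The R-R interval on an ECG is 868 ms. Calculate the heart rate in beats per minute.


HR = 60 / RR_interval(s)
RR = 868 ms = 0.868 s
HR = 60 / 0.868 = 69.12 bpm


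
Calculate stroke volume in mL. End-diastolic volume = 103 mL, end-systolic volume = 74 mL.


SV = EDV - ESV
SV = 103 - 74
SV = 29 mL


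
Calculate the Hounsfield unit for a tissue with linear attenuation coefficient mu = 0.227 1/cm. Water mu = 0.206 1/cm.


HU = ((mu_tissue - mu_water) / mu_water) * 1000
HU = ((0.227 - 0.206) / 0.206) * 1000
HU = 101.9


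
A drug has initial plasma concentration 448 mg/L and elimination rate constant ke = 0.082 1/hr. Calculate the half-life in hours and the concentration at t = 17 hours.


t_half = ln(2) / ke = 0.693147 / 0.082 = 8.453 hr
C(t) = C0 * exp(-ke*t) = 448 * exp(-0.082*17)
C(17) = 111.1 mg/L


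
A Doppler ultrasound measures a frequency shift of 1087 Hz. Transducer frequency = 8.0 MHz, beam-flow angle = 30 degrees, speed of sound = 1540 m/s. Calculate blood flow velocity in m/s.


v = fd * c / (2 * f0 * cos(theta))
v = 1087 * 1540 / (2 * 8.0000e+06 * cos(30))
v = 0.1208 m/s


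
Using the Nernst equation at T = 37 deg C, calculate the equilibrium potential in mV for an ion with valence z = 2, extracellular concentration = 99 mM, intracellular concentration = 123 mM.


E = (RT/(zF)) * ln(C_out/C_in)
T = 37 + 273.15 = 310.15 K
E = (8.314 * 310.15 / (2 * 96485)) * ln(99/123)
E = -2.901 mV


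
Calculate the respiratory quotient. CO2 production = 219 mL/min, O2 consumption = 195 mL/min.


RQ = VCO2 / VO2
RQ = 219 / 195
RQ = 1.123


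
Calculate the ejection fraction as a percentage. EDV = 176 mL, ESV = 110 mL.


SV = EDV - ESV = 176 - 110 = 66 mL
EF = SV/EDV * 100 = 66/176 * 100
EF = 37.5%


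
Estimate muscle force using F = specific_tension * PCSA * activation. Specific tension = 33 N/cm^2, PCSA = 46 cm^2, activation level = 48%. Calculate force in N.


F = sigma * PCSA * activation
F = 33 * 46 * 0.48
F = 728.6 N


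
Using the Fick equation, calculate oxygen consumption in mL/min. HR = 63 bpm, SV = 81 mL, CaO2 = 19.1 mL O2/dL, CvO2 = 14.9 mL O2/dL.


CO = HR*SV = 63*81/1000 = 5.103 L/min
a-v O2 diff = 19.1 - 14.9 = 4.2 mL/dL
VO2 = CO * (CaO2-CvO2) * 10 dL/L
VO2 = 5.103 * 4.2 * 10
VO2 = 214.3 mL/min


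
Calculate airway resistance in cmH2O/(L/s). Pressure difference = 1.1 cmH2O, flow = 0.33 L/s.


R = dP / flow
R = 1.1 / 0.33
R = 3.333 cmH2O/(L/s)


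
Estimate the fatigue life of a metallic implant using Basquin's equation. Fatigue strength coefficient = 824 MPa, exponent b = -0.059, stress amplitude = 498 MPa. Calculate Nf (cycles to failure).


sigma_a = sigma_f' * (2Nf)^b
2Nf = (sigma_a/sigma_f')^(1/b)
2Nf = (498/824)^(1/-0.059)
2Nf = 5090.3019
Nf = 2545


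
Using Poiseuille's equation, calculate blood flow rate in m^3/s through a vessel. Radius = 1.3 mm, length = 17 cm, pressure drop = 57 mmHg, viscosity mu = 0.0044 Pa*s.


Q = pi*r^4*dP / (8*mu*L)
r = 0.0013 m, L = 0.17 m
dP = 57 mmHg = 7599.354 Pa
Q = 1.1395e-05 m^3/s


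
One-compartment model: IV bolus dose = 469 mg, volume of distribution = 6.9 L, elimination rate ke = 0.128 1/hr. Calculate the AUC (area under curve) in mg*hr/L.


C0 = Dose/Vd = 469/6.9 = 67.971 mg/L
AUC = C0/ke = 67.971/0.128
AUC = 531 mg*hr/L


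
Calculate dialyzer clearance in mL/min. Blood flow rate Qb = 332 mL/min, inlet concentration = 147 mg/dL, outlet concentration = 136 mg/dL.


K = Qb * (Cb_in - Cb_out) / Cb_in
K = 332 * (147 - 136) / 147
K = 24.84 mL/min


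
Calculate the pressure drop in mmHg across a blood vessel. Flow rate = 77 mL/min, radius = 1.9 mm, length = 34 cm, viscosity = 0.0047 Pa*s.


dP = 8*mu*L*Q / (pi*r^4)
Q = 77 mL/min = 1.28333e-06 m^3/s
dP = 400.72 Pa = 400.72 / 133.322 mmHg = 3.006 mmHg


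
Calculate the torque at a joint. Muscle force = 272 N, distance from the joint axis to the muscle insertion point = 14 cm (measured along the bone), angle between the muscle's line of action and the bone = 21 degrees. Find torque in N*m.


Torque = F * d * sin(theta)   (moment arm = d*sin(theta))
d = 14 cm = 0.14 m
Torque = 272 * 0.14 * sin(21)
Torque = 13.65 N*m


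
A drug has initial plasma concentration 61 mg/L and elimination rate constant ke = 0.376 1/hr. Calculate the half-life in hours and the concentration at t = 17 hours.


t_half = ln(2) / ke = 0.693147 / 0.376 = 1.843 hr
C(t) = C0 * exp(-ke*t) = 61 * exp(-0.376*17)
C(17) = 0.1022 mg/L


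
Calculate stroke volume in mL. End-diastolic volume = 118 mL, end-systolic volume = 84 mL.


SV = EDV - ESV
SV = 118 - 84
SV = 34 mL


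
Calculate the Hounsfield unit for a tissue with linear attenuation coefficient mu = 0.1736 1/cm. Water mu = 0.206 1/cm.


HU = ((mu_tissue - mu_water) / mu_water) * 1000
HU = ((0.1736 - 0.206) / 0.206) * 1000
HU = -157.3


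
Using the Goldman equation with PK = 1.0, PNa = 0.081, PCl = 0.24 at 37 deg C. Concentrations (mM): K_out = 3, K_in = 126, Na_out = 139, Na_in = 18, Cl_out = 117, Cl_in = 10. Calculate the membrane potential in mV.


Vm = (RT/F)*ln((PK*Ko + PNa*Nao + PCl*Cli)/(PK*Ki + PNa*Nai + PCl*Clo))
Numer = 16.659, Denom = 155.538
Vm = -59.7 mV


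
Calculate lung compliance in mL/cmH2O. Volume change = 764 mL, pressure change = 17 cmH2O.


C = dV / dP
C = 764 / 17
C = 44.94 mL/cmH2O


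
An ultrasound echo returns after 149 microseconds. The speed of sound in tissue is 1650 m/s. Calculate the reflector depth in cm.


depth = c * t / 2
t = 149 us = 1.4900e-04 s
depth = 1650 * 1.4900e-04 / 2
depth = 0.122925 m = 12.2925 cm


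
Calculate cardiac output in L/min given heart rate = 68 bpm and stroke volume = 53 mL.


CO = HR * SV
CO = 68 * 53 / 1000
CO = 3.604 L/min


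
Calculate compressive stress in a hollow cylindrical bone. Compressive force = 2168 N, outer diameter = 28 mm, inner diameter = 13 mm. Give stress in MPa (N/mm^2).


A = pi*(r_o^2 - r_i^2)
r_o = 14 mm, r_i = 6.5 mm
A = 483.02 mm^2
sigma = F/A = 2168 / 483.02
sigma = 4.488 MPa


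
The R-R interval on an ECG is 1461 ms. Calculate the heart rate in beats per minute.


HR = 60 / RR_interval(s)
RR = 1461 ms = 1.461 s
HR = 60 / 1.461 = 41.07 bpm


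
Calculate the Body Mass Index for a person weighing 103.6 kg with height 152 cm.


BMI = weight / height^2
height = 152 cm = 1.52 m
BMI = 103.6 / 1.52^2
BMI = 44.84 kg/m^2


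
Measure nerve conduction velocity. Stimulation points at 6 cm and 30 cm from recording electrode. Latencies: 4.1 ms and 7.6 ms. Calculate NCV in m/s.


Distance = (30 - 6) / 100 = 0.24 m
dt = (7.6 - 4.1) / 1000 = 0.0035 s
NCV = dist / dt = 68.57 m/s


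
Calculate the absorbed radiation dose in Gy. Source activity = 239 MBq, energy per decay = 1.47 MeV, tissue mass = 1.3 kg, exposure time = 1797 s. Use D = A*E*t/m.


A = 239 MBq = 2.3900e+08 Bq
E = 1.47 MeV = 2.35494e-13 J
D = A*E*t/m = 2.3900e+08*2.35494e-13*1797/1.3
D = 0.0778 Gy


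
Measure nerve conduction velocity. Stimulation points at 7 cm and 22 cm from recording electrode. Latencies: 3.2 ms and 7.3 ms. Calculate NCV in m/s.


Distance = (22 - 7) / 100 = 0.15 m
dt = (7.3 - 3.2) / 1000 = 0.0041 s
NCV = dist / dt = 36.59 m/s


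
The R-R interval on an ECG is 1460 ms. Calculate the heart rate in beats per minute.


HR = 60 / RR_interval(s)
RR = 1460 ms = 1.46 s
HR = 60 / 1.46 = 41.1 bpm


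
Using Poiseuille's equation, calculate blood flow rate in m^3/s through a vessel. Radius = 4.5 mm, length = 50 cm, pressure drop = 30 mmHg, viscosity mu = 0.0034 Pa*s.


Q = pi*r^4*dP / (8*mu*L)
r = 0.0045 m, L = 0.5 m
dP = 30 mmHg = 3999.66 Pa
Q = 3.7886e-04 m^3/s


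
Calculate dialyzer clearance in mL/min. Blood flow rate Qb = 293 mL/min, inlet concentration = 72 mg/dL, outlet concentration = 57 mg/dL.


K = Qb * (Cb_in - Cb_out) / Cb_in
K = 293 * (72 - 57) / 72
K = 61.04 mL/min


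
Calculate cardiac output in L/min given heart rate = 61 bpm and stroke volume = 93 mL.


CO = HR * SV
CO = 61 * 93 / 1000
CO = 5.673 L/min


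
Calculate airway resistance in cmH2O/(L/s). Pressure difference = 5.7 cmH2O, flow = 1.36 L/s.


R = dP / flow
R = 5.7 / 1.36
R = 4.191 cmH2O/(L/s)


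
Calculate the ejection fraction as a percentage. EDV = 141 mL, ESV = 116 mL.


SV = EDV - ESV = 141 - 116 = 25 mL
EF = SV/EDV * 100 = 25/141 * 100
EF = 17.73%


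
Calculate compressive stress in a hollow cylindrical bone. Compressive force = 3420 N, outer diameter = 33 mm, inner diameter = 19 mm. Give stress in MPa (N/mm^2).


A = pi*(r_o^2 - r_i^2)
r_o = 16.5 mm, r_i = 9.5 mm
A = 571.77 mm^2
sigma = F/A = 3420 / 571.77
sigma = 5.981 MPa


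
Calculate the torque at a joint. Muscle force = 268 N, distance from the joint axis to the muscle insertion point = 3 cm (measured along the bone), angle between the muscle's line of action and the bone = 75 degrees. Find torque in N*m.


Torque = F * d * sin(theta)   (moment arm = d*sin(theta))
d = 3 cm = 0.03 m
Torque = 268 * 0.03 * sin(75)
Torque = 7.766 N*m


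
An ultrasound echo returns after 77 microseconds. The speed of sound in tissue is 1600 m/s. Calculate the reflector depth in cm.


depth = c * t / 2
t = 77 us = 7.7000e-05 s
depth = 1600 * 7.7000e-05 / 2
depth = 0.0616 m = 6.16 cm


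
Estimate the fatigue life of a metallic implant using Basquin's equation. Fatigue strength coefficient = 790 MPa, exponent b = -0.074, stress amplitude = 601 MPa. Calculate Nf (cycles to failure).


sigma_a = sigma_f' * (2Nf)^b
2Nf = (sigma_a/sigma_f')^(1/b)
2Nf = (601/790)^(1/-0.074)
2Nf = 40.24993
Nf = 20.12


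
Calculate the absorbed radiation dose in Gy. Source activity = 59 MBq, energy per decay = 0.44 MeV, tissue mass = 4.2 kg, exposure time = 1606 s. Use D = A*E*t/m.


A = 59 MBq = 5.9000e+07 Bq
E = 0.44 MeV = 7.0488e-14 J
D = A*E*t/m = 5.9000e+07*7.0488e-14*1606/4.2
D = 0.00159 Gy


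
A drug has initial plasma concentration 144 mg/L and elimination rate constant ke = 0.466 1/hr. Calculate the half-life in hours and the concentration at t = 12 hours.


t_half = ln(2) / ke = 0.693147 / 0.466 = 1.487 hr
C(t) = C0 * exp(-ke*t) = 144 * exp(-0.466*12)
C(12) = 0.5368 mg/L


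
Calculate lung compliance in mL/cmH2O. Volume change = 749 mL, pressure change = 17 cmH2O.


C = dV / dP
C = 749 / 17
C = 44.06 mL/cmH2O


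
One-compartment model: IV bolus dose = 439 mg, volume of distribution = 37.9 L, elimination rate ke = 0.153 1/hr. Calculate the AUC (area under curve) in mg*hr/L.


C0 = Dose/Vd = 439/37.9 = 11.5831 mg/L
AUC = C0/ke = 11.5831/0.153
AUC = 75.71 mg*hr/L


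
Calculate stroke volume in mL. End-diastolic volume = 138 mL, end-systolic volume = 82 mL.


SV = EDV - ESV
SV = 138 - 82
SV = 56 mL


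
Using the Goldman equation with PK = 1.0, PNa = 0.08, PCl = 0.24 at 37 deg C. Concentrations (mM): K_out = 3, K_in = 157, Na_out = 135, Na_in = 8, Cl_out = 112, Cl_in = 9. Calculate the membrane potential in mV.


Vm = (RT/F)*ln((PK*Ko + PNa*Nao + PCl*Cli)/(PK*Ki + PNa*Nai + PCl*Clo))
Numer = 15.96, Denom = 184.52
Vm = -65.41 mV


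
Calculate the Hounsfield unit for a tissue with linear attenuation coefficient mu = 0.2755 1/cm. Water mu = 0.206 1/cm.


HU = ((mu_tissue - mu_water) / mu_water) * 1000
HU = ((0.2755 - 0.206) / 0.206) * 1000
HU = 337.4


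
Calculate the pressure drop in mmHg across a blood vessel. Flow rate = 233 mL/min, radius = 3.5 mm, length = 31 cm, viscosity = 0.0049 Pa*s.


dP = 8*mu*L*Q / (pi*r^4)
Q = 233 mL/min = 3.88333e-06 m^3/s
dP = 100.099 Pa = 100.099 / 133.322 mmHg = 0.7508 mmHg


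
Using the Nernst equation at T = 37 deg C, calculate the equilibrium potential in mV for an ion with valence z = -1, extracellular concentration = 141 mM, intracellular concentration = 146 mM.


E = (RT/(zF)) * ln(C_out/C_in)
T = 37 + 273.15 = 310.15 K
E = (8.314 * 310.15 / (-1 * 96485)) * ln(141/146)
E = 0.9313 mV


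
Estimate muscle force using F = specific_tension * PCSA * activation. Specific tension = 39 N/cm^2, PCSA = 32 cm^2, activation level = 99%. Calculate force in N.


F = sigma * PCSA * activation
F = 39 * 32 * 0.99
F = 1236 N


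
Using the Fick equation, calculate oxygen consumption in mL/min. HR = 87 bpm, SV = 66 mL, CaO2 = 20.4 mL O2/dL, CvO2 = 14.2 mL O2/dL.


CO = HR*SV = 87*66/1000 = 5.742 L/min
a-v O2 diff = 20.4 - 14.2 = 6.2 mL/dL
VO2 = CO * (CaO2-CvO2) * 10 dL/L
VO2 = 5.742 * 6.2 * 10
VO2 = 356 mL/min


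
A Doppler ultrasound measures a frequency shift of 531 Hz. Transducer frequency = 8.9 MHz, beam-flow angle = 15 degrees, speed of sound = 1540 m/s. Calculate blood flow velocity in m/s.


v = fd * c / (2 * f0 * cos(theta))
v = 531 * 1540 / (2 * 8.9000e+06 * cos(15))
v = 0.04756 m/s


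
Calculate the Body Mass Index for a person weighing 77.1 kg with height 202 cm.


BMI = weight / height^2
height = 202 cm = 2.02 m
BMI = 77.1 / 2.02^2
BMI = 18.9 kg/m^2


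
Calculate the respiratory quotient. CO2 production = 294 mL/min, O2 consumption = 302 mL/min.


RQ = VCO2 / VO2
RQ = 294 / 302
RQ = 0.9735


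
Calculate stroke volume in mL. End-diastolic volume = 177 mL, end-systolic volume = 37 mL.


SV = EDV - ESV
SV = 177 - 37
SV = 140 mL


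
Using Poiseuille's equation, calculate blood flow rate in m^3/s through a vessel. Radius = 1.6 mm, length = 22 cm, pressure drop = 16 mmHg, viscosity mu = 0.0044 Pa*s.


Q = pi*r^4*dP / (8*mu*L)
r = 0.0016 m, L = 0.22 m
dP = 16 mmHg = 2133.152 Pa
Q = 5.6713e-06 m^3/s


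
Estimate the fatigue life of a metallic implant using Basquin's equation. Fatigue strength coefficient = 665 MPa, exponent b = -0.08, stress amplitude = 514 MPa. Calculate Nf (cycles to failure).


sigma_a = sigma_f' * (2Nf)^b
2Nf = (sigma_a/sigma_f')^(1/b)
2Nf = (514/665)^(1/-0.08)
2Nf = 25.01679
Nf = 12.51


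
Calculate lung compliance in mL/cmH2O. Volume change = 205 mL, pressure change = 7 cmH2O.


C = dV / dP
C = 205 / 7
C = 29.29 mL/cmH2O


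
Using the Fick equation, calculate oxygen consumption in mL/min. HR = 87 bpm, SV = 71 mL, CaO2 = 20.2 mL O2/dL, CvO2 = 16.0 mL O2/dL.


CO = HR*SV = 87*71/1000 = 6.177 L/min
a-v O2 diff = 20.2 - 16.0 = 4.2 mL/dL
VO2 = CO * (CaO2-CvO2) * 10 dL/L
VO2 = 6.177 * 4.2 * 10
VO2 = 259.4 mL/min


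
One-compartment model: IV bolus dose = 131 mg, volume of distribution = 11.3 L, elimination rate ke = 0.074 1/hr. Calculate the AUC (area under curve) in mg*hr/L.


C0 = Dose/Vd = 131/11.3 = 11.5929 mg/L
AUC = C0/ke = 11.5929/0.074
AUC = 156.7 mg*hr/L


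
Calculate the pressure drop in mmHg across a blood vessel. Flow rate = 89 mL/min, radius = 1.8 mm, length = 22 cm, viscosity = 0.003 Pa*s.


dP = 8*mu*L*Q / (pi*r^4)
Q = 89 mL/min = 1.48333e-06 m^3/s
dP = 237.483 Pa = 237.483 / 133.322 mmHg = 1.781 mmHg


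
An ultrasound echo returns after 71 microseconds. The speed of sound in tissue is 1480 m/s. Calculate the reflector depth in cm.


depth = c * t / 2
t = 71 us = 7.1000e-05 s
depth = 1480 * 7.1000e-05 / 2
depth = 0.05254 m = 5.254 cm


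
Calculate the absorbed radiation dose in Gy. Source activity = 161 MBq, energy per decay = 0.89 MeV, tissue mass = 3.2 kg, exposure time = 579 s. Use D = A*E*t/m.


A = 161 MBq = 1.6100e+08 Bq
E = 0.89 MeV = 1.42578e-13 J
D = A*E*t/m = 1.6100e+08*1.42578e-13*579/3.2
D = 0.004153 Gy


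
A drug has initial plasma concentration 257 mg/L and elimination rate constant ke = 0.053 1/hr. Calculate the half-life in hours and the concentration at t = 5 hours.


t_half = ln(2) / ke = 0.693147 / 0.053 = 13.08 hr
C(t) = C0 * exp(-ke*t) = 257 * exp(-0.053*5)
C(5) = 197.2 mg/L


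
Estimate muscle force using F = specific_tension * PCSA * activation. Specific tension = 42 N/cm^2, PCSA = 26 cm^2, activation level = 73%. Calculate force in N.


F = sigma * PCSA * activation
F = 42 * 26 * 0.73
F = 797.2 N


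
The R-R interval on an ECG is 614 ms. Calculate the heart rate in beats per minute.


HR = 60 / RR_interval(s)
RR = 614 ms = 0.614 s
HR = 60 / 0.614 = 97.72 bpm


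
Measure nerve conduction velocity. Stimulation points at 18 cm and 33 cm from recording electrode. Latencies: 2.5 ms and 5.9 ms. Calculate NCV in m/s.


Distance = (33 - 18) / 100 = 0.15 m
dt = (5.9 - 2.5) / 1000 = 0.0034 s
NCV = dist / dt = 44.12 m/s


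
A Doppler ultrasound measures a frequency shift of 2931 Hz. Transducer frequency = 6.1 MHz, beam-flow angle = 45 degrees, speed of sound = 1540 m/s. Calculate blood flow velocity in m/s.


v = fd * c / (2 * f0 * cos(theta))
v = 2931 * 1540 / (2 * 6.1000e+06 * cos(45))
v = 0.5232 m/s


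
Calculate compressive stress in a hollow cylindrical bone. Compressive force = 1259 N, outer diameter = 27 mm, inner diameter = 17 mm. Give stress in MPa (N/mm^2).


A = pi*(r_o^2 - r_i^2)
r_o = 13.5 mm, r_i = 8.5 mm
A = 345.575 mm^2
sigma = F/A = 1259 / 345.575
sigma = 3.643 MPa


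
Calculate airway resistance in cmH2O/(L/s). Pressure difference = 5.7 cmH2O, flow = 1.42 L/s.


R = dP / flow
R = 5.7 / 1.42
R = 4.014 cmH2O/(L/s)


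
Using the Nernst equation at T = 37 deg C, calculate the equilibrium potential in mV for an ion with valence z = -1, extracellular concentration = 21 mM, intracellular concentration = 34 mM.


E = (RT/(zF)) * ln(C_out/C_in)
T = 37 + 273.15 = 310.15 K
E = (8.314 * 310.15 / (-1 * 96485)) * ln(21/34)
E = 12.88 mV


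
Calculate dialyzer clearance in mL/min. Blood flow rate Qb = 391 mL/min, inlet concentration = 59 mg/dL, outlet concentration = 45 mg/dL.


K = Qb * (Cb_in - Cb_out) / Cb_in
K = 391 * (59 - 45) / 59
K = 92.78 mL/min


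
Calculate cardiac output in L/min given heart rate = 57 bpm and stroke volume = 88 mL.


CO = HR * SV
CO = 57 * 88 / 1000
CO = 5.016 L/min


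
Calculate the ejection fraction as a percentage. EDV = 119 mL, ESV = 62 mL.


SV = EDV - ESV = 119 - 62 = 57 mL
EF = SV/EDV * 100 = 57/119 * 100
EF = 47.9%


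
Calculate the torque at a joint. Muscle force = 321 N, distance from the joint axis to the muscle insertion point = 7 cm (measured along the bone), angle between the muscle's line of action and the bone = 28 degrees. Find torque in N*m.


Torque = F * d * sin(theta)   (moment arm = d*sin(theta))
d = 7 cm = 0.07 m
Torque = 321 * 0.07 * sin(28)
Torque = 10.55 N*m


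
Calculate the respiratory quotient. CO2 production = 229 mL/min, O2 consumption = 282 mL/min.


RQ = VCO2 / VO2
RQ = 229 / 282
RQ = 0.8121


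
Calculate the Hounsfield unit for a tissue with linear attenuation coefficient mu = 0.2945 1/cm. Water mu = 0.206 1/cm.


HU = ((mu_tissue - mu_water) / mu_water) * 1000
HU = ((0.2945 - 0.206) / 0.206) * 1000
HU = 429.6


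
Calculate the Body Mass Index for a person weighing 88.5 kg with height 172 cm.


BMI = weight / height^2
height = 172 cm = 1.72 m
BMI = 88.5 / 1.72^2
BMI = 29.91 kg/m^2


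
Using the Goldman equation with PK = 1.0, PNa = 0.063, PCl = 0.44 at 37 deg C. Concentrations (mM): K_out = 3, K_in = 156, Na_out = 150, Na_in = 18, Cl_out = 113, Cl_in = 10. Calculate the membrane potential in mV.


Vm = (RT/F)*ln((PK*Ko + PNa*Nao + PCl*Cli)/(PK*Ki + PNa*Nai + PCl*Clo))
Numer = 16.85, Denom = 206.854
Vm = -67.02 mV


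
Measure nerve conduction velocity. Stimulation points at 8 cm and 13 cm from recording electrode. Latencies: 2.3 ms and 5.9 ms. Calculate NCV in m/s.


Distance = (13 - 8) / 100 = 0.05 m
dt = (5.9 - 2.3) / 1000 = 0.0036 s
NCV = dist / dt = 13.89 m/s


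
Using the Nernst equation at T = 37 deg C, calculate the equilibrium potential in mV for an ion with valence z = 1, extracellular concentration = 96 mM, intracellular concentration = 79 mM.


E = (RT/(zF)) * ln(C_out/C_in)
T = 37 + 273.15 = 310.15 K
E = (8.314 * 310.15 / (1 * 96485)) * ln(96/79)
E = 5.209 mV


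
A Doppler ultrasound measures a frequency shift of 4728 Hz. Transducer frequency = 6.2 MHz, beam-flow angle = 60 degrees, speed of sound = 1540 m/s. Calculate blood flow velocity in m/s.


v = fd * c / (2 * f0 * cos(theta))
v = 4728 * 1540 / (2 * 6.2000e+06 * cos(60))
v = 1.174 m/s


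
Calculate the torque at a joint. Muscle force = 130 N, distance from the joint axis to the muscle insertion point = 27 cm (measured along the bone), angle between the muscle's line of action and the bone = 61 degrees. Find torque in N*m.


Torque = F * d * sin(theta)   (moment arm = d*sin(theta))
d = 27 cm = 0.27 m
Torque = 130 * 0.27 * sin(61)
Torque = 30.7 N*m


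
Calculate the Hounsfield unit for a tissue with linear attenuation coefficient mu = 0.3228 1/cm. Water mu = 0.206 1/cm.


HU = ((mu_tissue - mu_water) / mu_water) * 1000
HU = ((0.3228 - 0.206) / 0.206) * 1000
HU = 567


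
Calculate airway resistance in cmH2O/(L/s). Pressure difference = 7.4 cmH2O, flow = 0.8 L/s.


R = dP / flow
R = 7.4 / 0.8
R = 9.25 cmH2O/(L/s)


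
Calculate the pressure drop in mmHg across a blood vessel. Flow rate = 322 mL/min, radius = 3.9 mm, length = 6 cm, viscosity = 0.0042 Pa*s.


dP = 8*mu*L*Q / (pi*r^4)
Q = 322 mL/min = 5.36667e-06 m^3/s
dP = 14.8863 Pa = 14.8863 / 133.322 mmHg = 0.1117 mmHg


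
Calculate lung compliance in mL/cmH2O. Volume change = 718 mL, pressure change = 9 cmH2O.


C = dV / dP
C = 718 / 9
C = 79.78 mL/cmH2O


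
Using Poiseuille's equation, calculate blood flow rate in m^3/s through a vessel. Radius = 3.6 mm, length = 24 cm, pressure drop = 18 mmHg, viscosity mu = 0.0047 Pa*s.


Q = pi*r^4*dP / (8*mu*L)
r = 0.0036 m, L = 0.24 m
dP = 18 mmHg = 2399.796 Pa
Q = 1.4033e-04 m^3/s


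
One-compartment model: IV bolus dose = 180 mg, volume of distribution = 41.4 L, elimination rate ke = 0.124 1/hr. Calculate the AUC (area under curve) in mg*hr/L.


C0 = Dose/Vd = 180/41.4 = 4.34783 mg/L
AUC = C0/ke = 4.34783/0.124
AUC = 35.06 mg*hr/L


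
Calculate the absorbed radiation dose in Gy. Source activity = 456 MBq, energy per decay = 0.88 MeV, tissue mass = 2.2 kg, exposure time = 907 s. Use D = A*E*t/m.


A = 456 MBq = 4.5600e+08 Bq
E = 0.88 MeV = 1.40976e-13 J
D = A*E*t/m = 4.5600e+08*1.40976e-13*907/2.2
D = 0.0265 Gy


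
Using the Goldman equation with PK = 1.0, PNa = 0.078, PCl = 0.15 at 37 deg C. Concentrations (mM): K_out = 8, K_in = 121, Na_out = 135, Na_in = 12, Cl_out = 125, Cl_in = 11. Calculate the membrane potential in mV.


Vm = (RT/F)*ln((PK*Ko + PNa*Nao + PCl*Cli)/(PK*Ki + PNa*Nai + PCl*Clo))
Numer = 20.18, Denom = 140.686
Vm = -51.9 mV


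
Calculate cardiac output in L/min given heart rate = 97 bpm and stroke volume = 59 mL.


CO = HR * SV
CO = 97 * 59 / 1000
CO = 5.723 L/min


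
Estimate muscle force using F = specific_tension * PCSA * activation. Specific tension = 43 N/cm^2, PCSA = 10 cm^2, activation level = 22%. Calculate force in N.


F = sigma * PCSA * activation
F = 43 * 10 * 0.22
F = 94.6 N


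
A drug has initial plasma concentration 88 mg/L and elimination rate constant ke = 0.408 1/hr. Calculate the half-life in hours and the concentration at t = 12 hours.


t_half = ln(2) / ke = 0.693147 / 0.408 = 1.699 hr
C(t) = C0 * exp(-ke*t) = 88 * exp(-0.408*12)
C(12) = 0.6579 mg/L


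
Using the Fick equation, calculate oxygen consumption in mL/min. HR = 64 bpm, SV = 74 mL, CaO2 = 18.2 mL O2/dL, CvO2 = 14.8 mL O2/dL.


CO = HR*SV = 64*74/1000 = 4.736 L/min
a-v O2 diff = 18.2 - 14.8 = 3.4 mL/dL
VO2 = CO * (CaO2-CvO2) * 10 dL/L
VO2 = 4.736 * 3.4 * 10
VO2 = 161 mL/min


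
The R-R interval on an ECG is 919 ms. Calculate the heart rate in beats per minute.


HR = 60 / RR_interval(s)
RR = 919 ms = 0.919 s
HR = 60 / 0.919 = 65.29 bpm


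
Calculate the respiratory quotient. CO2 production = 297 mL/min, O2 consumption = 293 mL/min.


RQ = VCO2 / VO2
RQ = 297 / 293
RQ = 1.014


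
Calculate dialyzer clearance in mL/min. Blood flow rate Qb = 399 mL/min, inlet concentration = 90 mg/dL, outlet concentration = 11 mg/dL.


K = Qb * (Cb_in - Cb_out) / Cb_in
K = 399 * (90 - 11) / 90
K = 350.2 mL/min


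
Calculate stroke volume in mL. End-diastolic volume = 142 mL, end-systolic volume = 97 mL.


SV = EDV - ESV
SV = 142 - 97
SV = 45 mL


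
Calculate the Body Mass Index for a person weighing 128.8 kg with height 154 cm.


BMI = weight / height^2
height = 154 cm = 1.54 m
BMI = 128.8 / 1.54^2
BMI = 54.31 kg/m^2


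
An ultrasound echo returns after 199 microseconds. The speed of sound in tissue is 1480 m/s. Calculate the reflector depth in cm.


depth = c * t / 2
t = 199 us = 1.9900e-04 s
depth = 1480 * 1.9900e-04 / 2
depth = 0.14726 m = 14.726 cm


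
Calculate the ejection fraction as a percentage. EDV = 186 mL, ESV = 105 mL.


SV = EDV - ESV = 186 - 105 = 81 mL
EF = SV/EDV * 100 = 81/186 * 100
EF = 43.55%


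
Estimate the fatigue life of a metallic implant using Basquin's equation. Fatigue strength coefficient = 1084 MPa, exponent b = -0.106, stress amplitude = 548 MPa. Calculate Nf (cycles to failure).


sigma_a = sigma_f' * (2Nf)^b
2Nf = (sigma_a/sigma_f')^(1/b)
2Nf = (548/1084)^(1/-0.106)
2Nf = 623.44663
Nf = 311.7


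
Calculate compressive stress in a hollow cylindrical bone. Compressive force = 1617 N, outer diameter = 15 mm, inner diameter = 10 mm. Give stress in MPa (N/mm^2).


A = pi*(r_o^2 - r_i^2)
r_o = 7.5 mm, r_i = 5 mm
A = 98.1748 mm^2
sigma = F/A = 1617 / 98.1748
sigma = 16.47 MPa


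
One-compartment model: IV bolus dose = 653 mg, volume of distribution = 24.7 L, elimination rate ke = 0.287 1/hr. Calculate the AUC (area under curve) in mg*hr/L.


C0 = Dose/Vd = 653/24.7 = 26.4372 mg/L
AUC = C0/ke = 26.4372/0.287
AUC = 92.12 mg*hr/L


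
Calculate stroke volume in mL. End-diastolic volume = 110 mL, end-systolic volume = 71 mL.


SV = EDV - ESV
SV = 110 - 71
SV = 39 mL


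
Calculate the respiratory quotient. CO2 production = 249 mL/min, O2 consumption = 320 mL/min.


RQ = VCO2 / VO2
RQ = 249 / 320
RQ = 0.7781


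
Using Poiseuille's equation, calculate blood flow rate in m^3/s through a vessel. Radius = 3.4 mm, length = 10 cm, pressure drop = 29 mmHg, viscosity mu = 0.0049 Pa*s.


Q = pi*r^4*dP / (8*mu*L)
r = 0.0034 m, L = 0.1 m
dP = 29 mmHg = 3866.338 Pa
Q = 4.1408e-04 m^3/s


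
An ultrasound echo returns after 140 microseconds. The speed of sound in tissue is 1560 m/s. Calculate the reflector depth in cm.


depth = c * t / 2
t = 140 us = 1.4000e-04 s
depth = 1560 * 1.4000e-04 / 2
depth = 0.1092 m = 10.92 cm


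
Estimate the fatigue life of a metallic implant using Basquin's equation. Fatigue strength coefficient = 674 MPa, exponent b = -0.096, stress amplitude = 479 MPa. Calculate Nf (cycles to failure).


sigma_a = sigma_f' * (2Nf)^b
2Nf = (sigma_a/sigma_f')^(1/b)
2Nf = (479/674)^(1/-0.096)
2Nf = 35.078875
Nf = 17.54


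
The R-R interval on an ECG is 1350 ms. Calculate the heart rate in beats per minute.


HR = 60 / RR_interval(s)
RR = 1350 ms = 1.35 s
HR = 60 / 1.35 = 44.44 bpm


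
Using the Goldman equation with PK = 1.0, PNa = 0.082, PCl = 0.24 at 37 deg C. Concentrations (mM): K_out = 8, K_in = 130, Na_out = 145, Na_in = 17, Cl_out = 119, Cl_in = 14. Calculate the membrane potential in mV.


Vm = (RT/F)*ln((PK*Ko + PNa*Nao + PCl*Cli)/(PK*Ki + PNa*Nai + PCl*Clo))
Numer = 23.25, Denom = 159.954
Vm = -51.54 mV


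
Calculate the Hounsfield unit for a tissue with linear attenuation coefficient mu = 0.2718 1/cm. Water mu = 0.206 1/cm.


HU = ((mu_tissue - mu_water) / mu_water) * 1000
HU = ((0.2718 - 0.206) / 0.206) * 1000
HU = 319.4


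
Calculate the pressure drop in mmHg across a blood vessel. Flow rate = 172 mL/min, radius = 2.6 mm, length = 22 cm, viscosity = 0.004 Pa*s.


dP = 8*mu*L*Q / (pi*r^4)
Q = 172 mL/min = 2.86667e-06 m^3/s
dP = 140.575 Pa = 140.575 / 133.322 mmHg = 1.054 mmHg


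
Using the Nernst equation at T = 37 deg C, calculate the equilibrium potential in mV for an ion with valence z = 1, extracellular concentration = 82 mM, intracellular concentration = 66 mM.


E = (RT/(zF)) * ln(C_out/C_in)
T = 37 + 273.15 = 310.15 K
E = (8.314 * 310.15 / (1 * 96485)) * ln(82/66)
E = 5.801 mV


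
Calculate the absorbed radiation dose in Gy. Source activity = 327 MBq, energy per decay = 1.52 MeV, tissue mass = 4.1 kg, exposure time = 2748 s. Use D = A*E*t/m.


A = 327 MBq = 3.2700e+08 Bq
E = 1.52 MeV = 2.43504e-13 J
D = A*E*t/m = 3.2700e+08*2.43504e-13*2748/4.1
D = 0.05337 Gy


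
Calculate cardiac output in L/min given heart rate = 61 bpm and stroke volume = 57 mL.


CO = HR * SV
CO = 61 * 57 / 1000
CO = 3.477 L/min


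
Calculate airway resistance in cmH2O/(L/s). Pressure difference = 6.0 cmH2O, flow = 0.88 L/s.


R = dP / flow
R = 6.0 / 0.88
R = 6.818 cmH2O/(L/s)


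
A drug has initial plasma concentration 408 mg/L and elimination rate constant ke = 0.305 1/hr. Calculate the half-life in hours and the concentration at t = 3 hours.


t_half = ln(2) / ke = 0.693147 / 0.305 = 2.273 hr
C(t) = C0 * exp(-ke*t) = 408 * exp(-0.305*3)
C(3) = 163.4 mg/L


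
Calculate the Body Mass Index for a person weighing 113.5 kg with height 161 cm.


BMI = weight / height^2
height = 161 cm = 1.61 m
BMI = 113.5 / 1.61^2
BMI = 43.79 kg/m^2


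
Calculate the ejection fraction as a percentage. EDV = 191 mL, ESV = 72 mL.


SV = EDV - ESV = 191 - 72 = 119 mL
EF = SV/EDV * 100 = 119/191 * 100
EF = 62.3%


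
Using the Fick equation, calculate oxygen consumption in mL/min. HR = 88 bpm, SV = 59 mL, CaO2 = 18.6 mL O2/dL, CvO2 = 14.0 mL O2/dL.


CO = HR*SV = 88*59/1000 = 5.192 L/min
a-v O2 diff = 18.6 - 14.0 = 4.6 mL/dL
VO2 = CO * (CaO2-CvO2) * 10 dL/L
VO2 = 5.192 * 4.6 * 10
VO2 = 238.8 mL/min


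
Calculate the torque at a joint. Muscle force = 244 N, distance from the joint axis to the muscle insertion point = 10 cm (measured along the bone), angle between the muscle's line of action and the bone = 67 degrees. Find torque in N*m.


Torque = F * d * sin(theta)   (moment arm = d*sin(theta))
d = 10 cm = 0.1 m
Torque = 244 * 0.1 * sin(67)
Torque = 22.46 N*m


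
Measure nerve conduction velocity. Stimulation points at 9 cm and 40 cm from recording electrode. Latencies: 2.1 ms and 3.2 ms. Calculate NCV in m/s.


Distance = (40 - 9) / 100 = 0.31 m
dt = (3.2 - 2.1) / 1000 = 0.0011 s
NCV = dist / dt = 281.8 m/s


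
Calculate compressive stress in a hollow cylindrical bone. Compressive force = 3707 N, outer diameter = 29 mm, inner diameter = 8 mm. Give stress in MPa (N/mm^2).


A = pi*(r_o^2 - r_i^2)
r_o = 14.5 mm, r_i = 4 mm
A = 610.254 mm^2
sigma = F/A = 3707 / 610.254
sigma = 6.075 MPa


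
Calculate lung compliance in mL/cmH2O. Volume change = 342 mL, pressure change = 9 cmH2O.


C = dV / dP
C = 342 / 9
C = 38 mL/cmH2O


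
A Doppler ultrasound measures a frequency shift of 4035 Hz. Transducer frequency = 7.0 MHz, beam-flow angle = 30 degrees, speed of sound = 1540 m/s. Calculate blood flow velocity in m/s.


v = fd * c / (2 * f0 * cos(theta))
v = 4035 * 1540 / (2 * 7.0000e+06 * cos(30))
v = 0.5125 m/s


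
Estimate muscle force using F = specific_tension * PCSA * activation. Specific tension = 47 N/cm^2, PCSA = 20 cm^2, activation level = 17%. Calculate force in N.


F = sigma * PCSA * activation
F = 47 * 20 * 0.17
F = 159.8 N


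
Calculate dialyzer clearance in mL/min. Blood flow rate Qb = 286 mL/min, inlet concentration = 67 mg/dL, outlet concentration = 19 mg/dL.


K = Qb * (Cb_in - Cb_out) / Cb_in
K = 286 * (67 - 19) / 67
K = 204.9 mL/min


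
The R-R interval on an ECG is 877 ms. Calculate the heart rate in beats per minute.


HR = 60 / RR_interval(s)
RR = 877 ms = 0.877 s
HR = 60 / 0.877 = 68.42 bpm


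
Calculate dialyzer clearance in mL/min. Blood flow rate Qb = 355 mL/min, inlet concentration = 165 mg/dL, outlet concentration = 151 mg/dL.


K = Qb * (Cb_in - Cb_out) / Cb_in
K = 355 * (165 - 151) / 165
K = 30.12 mL/min


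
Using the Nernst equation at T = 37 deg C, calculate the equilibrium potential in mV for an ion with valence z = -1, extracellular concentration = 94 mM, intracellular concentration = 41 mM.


E = (RT/(zF)) * ln(C_out/C_in)
T = 37 + 273.15 = 310.15 K
E = (8.314 * 310.15 / (-1 * 96485)) * ln(94/41)
E = -22.17 mV


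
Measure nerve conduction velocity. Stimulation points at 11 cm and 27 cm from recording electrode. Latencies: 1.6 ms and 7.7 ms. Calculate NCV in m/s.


Distance = (27 - 11) / 100 = 0.16 m
dt = (7.7 - 1.6) / 1000 = 0.0061 s
NCV = dist / dt = 26.23 m/s


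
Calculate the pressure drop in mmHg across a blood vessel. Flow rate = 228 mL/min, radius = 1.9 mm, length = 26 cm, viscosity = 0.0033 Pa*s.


dP = 8*mu*L*Q / (pi*r^4)
Q = 228 mL/min = 3.8e-06 m^3/s
dP = 637.084 Pa = 637.084 / 133.322 mmHg = 4.779 mmHg


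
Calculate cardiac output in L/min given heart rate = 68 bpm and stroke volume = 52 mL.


CO = HR * SV
CO = 68 * 52 / 1000
CO = 3.536 L/min


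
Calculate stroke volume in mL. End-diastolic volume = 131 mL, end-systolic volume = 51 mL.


SV = EDV - ESV
SV = 131 - 51
SV = 80 mL


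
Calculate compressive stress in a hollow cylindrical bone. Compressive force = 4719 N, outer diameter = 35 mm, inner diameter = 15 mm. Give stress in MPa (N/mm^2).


A = pi*(r_o^2 - r_i^2)
r_o = 17.5 mm, r_i = 7.5 mm
A = 785.398 mm^2
sigma = F/A = 4719 / 785.398
sigma = 6.008 MPa


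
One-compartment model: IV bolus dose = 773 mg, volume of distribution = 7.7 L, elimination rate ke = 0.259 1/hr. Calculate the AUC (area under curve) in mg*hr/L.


C0 = Dose/Vd = 773/7.7 = 100.39 mg/L
AUC = C0/ke = 100.39/0.259
AUC = 387.6 mg*hr/L


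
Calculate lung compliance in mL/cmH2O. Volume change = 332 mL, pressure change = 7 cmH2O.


C = dV / dP
C = 332 / 7
C = 47.43 mL/cmH2O


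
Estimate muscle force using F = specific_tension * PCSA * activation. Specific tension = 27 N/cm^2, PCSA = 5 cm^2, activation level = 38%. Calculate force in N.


F = sigma * PCSA * activation
F = 27 * 5 * 0.38
F = 51.3 N


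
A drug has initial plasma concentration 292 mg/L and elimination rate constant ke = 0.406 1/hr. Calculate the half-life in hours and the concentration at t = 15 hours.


t_half = ln(2) / ke = 0.693147 / 0.406 = 1.707 hr
C(t) = C0 * exp(-ke*t) = 292 * exp(-0.406*15)
C(15) = 0.6615 mg/L


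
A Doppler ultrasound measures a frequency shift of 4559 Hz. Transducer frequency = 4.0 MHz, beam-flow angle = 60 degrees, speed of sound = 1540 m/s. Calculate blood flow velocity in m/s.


v = fd * c / (2 * f0 * cos(theta))
v = 4559 * 1540 / (2 * 4.0000e+06 * cos(60))
v = 1.755 m/s


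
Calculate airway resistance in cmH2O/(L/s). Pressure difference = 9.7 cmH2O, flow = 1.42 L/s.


R = dP / flow
R = 9.7 / 1.42
R = 6.831 cmH2O/(L/s)


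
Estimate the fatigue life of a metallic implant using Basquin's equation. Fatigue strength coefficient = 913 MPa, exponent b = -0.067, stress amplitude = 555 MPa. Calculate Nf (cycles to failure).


sigma_a = sigma_f' * (2Nf)^b
2Nf = (sigma_a/sigma_f')^(1/b)
2Nf = (555/913)^(1/-0.067)
2Nf = 1684.7453
Nf = 842.4


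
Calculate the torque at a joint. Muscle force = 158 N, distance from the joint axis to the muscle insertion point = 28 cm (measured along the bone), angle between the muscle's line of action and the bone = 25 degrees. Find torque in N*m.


Torque = F * d * sin(theta)   (moment arm = d*sin(theta))
d = 28 cm = 0.28 m
Torque = 158 * 0.28 * sin(25)
Torque = 18.7 N*m


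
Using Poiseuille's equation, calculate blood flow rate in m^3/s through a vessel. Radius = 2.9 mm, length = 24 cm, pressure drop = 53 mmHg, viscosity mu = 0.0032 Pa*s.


Q = pi*r^4*dP / (8*mu*L)
r = 0.0029 m, L = 0.24 m
dP = 53 mmHg = 7066.066 Pa
Q = 2.5555e-04 m^3/s


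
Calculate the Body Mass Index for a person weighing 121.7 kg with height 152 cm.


BMI = weight / height^2
height = 152 cm = 1.52 m
BMI = 121.7 / 1.52^2
BMI = 52.67 kg/m^2


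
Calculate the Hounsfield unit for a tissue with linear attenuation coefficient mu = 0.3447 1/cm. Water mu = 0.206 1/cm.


HU = ((mu_tissue - mu_water) / mu_water) * 1000
HU = ((0.3447 - 0.206) / 0.206) * 1000
HU = 673.3


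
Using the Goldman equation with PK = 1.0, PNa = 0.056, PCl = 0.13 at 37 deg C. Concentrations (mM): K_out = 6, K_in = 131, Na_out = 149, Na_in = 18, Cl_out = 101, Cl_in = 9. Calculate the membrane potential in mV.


Vm = (RT/F)*ln((PK*Ko + PNa*Nao + PCl*Cli)/(PK*Ki + PNa*Nai + PCl*Clo))
Numer = 15.514, Denom = 145.138
Vm = -59.76 mV


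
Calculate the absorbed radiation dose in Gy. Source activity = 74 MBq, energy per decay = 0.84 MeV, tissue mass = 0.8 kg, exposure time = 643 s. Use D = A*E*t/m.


A = 74 MBq = 7.4000e+07 Bq
E = 0.84 MeV = 1.34568e-13 J
D = A*E*t/m = 7.4000e+07*1.34568e-13*643/0.8
D = 0.008004 Gy


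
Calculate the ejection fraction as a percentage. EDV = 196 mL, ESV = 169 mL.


SV = EDV - ESV = 196 - 169 = 27 mL
EF = SV/EDV * 100 = 27/196 * 100
EF = 13.78%


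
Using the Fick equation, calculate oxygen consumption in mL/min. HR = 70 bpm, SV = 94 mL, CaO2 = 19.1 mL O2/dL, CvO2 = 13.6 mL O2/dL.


CO = HR*SV = 70*94/1000 = 6.58 L/min
a-v O2 diff = 19.1 - 13.6 = 5.5 mL/dL
VO2 = CO * (CaO2-CvO2) * 10 dL/L
VO2 = 6.58 * 5.5 * 10
VO2 = 361.9 mL/min


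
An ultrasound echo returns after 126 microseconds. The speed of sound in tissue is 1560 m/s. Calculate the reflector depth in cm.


depth = c * t / 2
t = 126 us = 1.2600e-04 s
depth = 1560 * 1.2600e-04 / 2
depth = 0.09828 m = 9.828 cm


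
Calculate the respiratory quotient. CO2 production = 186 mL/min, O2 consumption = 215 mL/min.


RQ = VCO2 / VO2
RQ = 186 / 215
RQ = 0.8651


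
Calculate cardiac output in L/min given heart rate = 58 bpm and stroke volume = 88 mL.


CO = HR * SV
CO = 58 * 88 / 1000
CO = 5.104 L/min


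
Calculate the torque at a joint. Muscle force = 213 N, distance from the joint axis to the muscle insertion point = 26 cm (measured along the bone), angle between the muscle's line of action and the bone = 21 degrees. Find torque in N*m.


Torque = F * d * sin(theta)   (moment arm = d*sin(theta))
d = 26 cm = 0.26 m
Torque = 213 * 0.26 * sin(21)
Torque = 19.85 N*m
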